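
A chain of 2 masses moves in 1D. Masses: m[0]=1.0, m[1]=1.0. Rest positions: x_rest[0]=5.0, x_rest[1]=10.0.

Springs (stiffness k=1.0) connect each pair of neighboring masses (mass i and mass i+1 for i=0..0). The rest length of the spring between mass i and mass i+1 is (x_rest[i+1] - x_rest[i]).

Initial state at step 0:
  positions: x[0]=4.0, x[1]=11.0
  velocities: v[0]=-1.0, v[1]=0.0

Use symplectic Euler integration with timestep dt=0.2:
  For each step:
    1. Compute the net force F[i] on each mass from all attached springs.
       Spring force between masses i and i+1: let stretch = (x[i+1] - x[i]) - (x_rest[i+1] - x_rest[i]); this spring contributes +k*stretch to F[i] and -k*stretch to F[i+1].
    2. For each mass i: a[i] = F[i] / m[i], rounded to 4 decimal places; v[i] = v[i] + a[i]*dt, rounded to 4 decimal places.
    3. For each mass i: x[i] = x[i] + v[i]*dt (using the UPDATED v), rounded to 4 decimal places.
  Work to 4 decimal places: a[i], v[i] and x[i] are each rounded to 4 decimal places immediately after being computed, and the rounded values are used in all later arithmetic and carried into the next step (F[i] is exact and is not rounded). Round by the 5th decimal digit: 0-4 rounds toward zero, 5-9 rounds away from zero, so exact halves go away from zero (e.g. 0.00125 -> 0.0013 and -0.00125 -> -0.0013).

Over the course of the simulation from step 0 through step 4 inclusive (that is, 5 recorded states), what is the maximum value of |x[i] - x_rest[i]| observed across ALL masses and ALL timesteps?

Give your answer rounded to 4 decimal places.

Step 0: x=[4.0000 11.0000] v=[-1.0000 0.0000]
Step 1: x=[3.8800 10.9200] v=[-0.6000 -0.4000]
Step 2: x=[3.8416 10.7584] v=[-0.1920 -0.8080]
Step 3: x=[3.8799 10.5201] v=[0.1914 -1.1914]
Step 4: x=[3.9838 10.2162] v=[0.5194 -1.5194]
Max displacement = 1.1584

Answer: 1.1584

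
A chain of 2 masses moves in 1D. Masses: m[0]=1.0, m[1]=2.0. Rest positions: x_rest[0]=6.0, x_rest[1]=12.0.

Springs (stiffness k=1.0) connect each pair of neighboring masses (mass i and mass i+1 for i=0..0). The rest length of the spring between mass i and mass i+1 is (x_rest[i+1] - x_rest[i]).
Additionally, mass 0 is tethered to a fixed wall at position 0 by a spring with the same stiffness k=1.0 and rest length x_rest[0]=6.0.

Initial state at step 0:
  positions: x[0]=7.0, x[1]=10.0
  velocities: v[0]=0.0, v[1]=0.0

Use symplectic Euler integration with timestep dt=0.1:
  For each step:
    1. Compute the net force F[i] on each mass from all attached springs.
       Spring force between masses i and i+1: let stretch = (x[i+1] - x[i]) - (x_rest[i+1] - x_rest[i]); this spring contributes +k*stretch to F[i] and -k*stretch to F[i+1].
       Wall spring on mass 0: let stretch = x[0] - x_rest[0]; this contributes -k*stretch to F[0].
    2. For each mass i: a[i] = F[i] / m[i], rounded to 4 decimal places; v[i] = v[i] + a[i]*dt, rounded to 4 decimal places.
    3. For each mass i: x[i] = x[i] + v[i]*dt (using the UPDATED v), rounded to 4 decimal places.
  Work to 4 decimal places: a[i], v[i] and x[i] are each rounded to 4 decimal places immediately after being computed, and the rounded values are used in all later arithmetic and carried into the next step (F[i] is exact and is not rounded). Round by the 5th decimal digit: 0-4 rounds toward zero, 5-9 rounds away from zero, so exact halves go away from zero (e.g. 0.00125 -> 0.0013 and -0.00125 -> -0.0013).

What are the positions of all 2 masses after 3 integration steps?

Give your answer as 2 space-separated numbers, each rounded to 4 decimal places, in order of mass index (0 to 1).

Answer: 6.7648 10.0886

Derivation:
Step 0: x=[7.0000 10.0000] v=[0.0000 0.0000]
Step 1: x=[6.9600 10.0150] v=[-0.4000 0.1500]
Step 2: x=[6.8810 10.0447] v=[-0.7905 0.2973]
Step 3: x=[6.7648 10.0886] v=[-1.1622 0.4391]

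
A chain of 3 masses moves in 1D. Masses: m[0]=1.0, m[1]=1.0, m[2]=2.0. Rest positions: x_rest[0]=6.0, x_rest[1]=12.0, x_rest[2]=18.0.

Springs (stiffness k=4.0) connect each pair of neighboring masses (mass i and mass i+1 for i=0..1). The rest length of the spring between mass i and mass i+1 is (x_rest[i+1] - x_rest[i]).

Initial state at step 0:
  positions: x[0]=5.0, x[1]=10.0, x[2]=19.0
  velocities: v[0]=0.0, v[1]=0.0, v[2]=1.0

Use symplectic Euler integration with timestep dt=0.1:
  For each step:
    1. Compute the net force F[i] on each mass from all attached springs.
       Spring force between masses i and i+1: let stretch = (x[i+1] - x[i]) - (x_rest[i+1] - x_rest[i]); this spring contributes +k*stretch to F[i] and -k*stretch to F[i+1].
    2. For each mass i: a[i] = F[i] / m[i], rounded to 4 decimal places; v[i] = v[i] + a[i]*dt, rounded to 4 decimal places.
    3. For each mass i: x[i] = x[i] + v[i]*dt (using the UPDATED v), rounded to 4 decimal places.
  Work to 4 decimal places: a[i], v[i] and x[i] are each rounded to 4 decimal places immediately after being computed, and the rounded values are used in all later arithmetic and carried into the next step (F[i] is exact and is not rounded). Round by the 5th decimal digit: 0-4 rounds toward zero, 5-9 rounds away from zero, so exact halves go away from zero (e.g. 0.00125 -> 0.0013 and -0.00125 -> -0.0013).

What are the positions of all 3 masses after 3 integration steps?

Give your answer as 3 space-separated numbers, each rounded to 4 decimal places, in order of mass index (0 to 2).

Answer: 4.7992 10.8934 18.9537

Derivation:
Step 0: x=[5.0000 10.0000 19.0000] v=[0.0000 0.0000 1.0000]
Step 1: x=[4.9600 10.1600 19.0400] v=[-0.4000 1.6000 0.4000]
Step 2: x=[4.8880 10.4672 19.0224] v=[-0.7200 3.0720 -0.1760]
Step 3: x=[4.7992 10.8934 18.9537] v=[-0.8883 4.2624 -0.6870]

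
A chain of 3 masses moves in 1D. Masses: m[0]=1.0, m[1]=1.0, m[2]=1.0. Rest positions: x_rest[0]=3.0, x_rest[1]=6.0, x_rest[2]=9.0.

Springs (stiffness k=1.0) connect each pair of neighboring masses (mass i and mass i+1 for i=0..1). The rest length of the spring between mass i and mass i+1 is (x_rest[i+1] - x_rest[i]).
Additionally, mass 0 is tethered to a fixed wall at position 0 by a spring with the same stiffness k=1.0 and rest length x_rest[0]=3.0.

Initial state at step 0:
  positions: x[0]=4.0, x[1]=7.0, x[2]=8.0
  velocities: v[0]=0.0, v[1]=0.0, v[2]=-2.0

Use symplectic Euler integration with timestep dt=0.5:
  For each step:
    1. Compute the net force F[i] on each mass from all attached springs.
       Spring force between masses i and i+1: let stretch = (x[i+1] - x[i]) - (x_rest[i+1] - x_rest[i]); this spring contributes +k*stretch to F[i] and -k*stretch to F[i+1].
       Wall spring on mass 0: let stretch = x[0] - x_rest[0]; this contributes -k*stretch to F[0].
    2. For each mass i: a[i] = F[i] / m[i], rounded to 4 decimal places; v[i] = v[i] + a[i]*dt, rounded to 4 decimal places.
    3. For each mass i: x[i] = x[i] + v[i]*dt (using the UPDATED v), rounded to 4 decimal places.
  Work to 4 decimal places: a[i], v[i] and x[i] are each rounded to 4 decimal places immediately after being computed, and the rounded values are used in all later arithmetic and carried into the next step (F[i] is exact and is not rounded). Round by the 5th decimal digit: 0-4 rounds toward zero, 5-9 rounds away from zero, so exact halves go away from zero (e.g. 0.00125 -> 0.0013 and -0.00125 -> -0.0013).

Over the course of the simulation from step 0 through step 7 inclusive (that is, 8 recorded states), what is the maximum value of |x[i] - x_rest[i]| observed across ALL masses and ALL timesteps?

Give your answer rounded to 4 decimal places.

Step 0: x=[4.0000 7.0000 8.0000] v=[0.0000 0.0000 -2.0000]
Step 1: x=[3.7500 6.5000 7.5000] v=[-0.5000 -1.0000 -1.0000]
Step 2: x=[3.2500 5.5625 7.5000] v=[-1.0000 -1.8750 0.0000]
Step 3: x=[2.5156 4.5313 7.7657] v=[-1.4688 -2.0625 0.5313]
Step 4: x=[1.6562 3.8047 7.9728] v=[-1.7188 -1.4532 0.4141]
Step 5: x=[0.9199 3.5830 7.8878] v=[-1.4727 -0.4434 -0.1700]
Step 6: x=[0.6194 3.7718 7.4766] v=[-0.6011 0.3775 -0.8224]
Step 7: x=[0.9521 4.0987 6.8892] v=[0.6654 0.6537 -1.1748]
Max displacement = 2.4170

Answer: 2.4170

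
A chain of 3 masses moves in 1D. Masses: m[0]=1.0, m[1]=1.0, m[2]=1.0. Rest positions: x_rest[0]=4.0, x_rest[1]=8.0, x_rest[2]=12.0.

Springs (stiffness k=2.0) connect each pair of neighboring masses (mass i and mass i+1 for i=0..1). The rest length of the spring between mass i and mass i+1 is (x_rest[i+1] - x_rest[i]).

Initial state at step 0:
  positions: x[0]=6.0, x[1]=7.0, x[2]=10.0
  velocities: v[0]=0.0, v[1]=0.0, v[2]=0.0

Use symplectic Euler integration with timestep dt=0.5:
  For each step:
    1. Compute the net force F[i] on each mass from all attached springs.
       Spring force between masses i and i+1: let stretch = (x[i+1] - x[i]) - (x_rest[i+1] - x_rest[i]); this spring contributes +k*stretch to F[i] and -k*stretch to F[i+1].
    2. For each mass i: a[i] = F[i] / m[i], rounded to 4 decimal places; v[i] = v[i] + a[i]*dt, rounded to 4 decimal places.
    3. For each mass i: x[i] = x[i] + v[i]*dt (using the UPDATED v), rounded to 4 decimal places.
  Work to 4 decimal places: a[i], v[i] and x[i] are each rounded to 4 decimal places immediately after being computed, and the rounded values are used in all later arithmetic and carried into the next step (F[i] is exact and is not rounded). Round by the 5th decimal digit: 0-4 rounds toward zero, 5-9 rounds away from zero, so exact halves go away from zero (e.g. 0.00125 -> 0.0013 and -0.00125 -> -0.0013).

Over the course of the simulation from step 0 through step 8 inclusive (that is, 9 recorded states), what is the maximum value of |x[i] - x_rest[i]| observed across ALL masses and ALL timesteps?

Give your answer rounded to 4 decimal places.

Step 0: x=[6.0000 7.0000 10.0000] v=[0.0000 0.0000 0.0000]
Step 1: x=[4.5000 8.0000 10.5000] v=[-3.0000 2.0000 1.0000]
Step 2: x=[2.7500 8.5000 11.7500] v=[-3.5000 1.0000 2.5000]
Step 3: x=[1.8750 7.7500 13.3750] v=[-1.7500 -1.5000 3.2500]
Step 4: x=[1.9375 6.8750 14.1875] v=[0.1250 -1.7500 1.6250]
Step 5: x=[2.4688 7.1875 13.3438] v=[1.0625 0.6250 -1.6875]
Step 6: x=[3.3594 8.2188 11.4219] v=[1.7812 2.0626 -3.8438]
Step 7: x=[4.6797 8.4220 9.8985] v=[2.6406 0.4063 -3.0469]
Step 8: x=[5.8712 7.4923 9.6368] v=[2.3829 -1.8595 -0.5234]
Max displacement = 2.3632

Answer: 2.3632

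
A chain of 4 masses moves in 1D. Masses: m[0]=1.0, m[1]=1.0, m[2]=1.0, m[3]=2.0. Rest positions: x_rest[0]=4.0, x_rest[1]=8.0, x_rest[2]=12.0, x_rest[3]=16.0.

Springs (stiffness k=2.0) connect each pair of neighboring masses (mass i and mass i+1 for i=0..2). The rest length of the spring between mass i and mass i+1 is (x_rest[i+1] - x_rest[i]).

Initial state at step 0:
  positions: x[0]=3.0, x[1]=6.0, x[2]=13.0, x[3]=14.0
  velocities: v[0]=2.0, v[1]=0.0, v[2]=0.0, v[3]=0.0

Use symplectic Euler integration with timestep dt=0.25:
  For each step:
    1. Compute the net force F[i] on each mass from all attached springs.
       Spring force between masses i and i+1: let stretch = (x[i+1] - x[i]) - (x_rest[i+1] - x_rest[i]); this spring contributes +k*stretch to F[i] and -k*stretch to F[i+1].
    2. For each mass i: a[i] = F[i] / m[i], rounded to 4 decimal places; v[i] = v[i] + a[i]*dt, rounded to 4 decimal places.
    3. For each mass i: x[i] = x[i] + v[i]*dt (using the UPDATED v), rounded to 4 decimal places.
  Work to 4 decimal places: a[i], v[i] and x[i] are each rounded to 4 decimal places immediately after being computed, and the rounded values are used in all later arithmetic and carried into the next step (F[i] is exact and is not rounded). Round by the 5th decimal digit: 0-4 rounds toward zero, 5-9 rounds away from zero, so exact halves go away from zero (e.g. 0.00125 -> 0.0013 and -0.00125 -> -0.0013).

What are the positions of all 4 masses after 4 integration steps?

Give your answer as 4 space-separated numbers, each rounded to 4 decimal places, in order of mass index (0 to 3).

Step 0: x=[3.0000 6.0000 13.0000 14.0000] v=[2.0000 0.0000 0.0000 0.0000]
Step 1: x=[3.3750 6.5000 12.2500 14.1875] v=[1.5000 2.0000 -3.0000 0.7500]
Step 2: x=[3.6406 7.3281 11.0234 14.5039] v=[1.0625 3.3125 -4.9063 1.2656]
Step 3: x=[3.8672 8.1572 9.7700 14.8528] v=[0.9063 3.3164 -5.0137 1.3955]
Step 4: x=[4.1300 8.6517 8.9503 15.1340] v=[1.0513 1.9778 -3.2787 1.1248]

Answer: 4.1300 8.6517 8.9503 15.1340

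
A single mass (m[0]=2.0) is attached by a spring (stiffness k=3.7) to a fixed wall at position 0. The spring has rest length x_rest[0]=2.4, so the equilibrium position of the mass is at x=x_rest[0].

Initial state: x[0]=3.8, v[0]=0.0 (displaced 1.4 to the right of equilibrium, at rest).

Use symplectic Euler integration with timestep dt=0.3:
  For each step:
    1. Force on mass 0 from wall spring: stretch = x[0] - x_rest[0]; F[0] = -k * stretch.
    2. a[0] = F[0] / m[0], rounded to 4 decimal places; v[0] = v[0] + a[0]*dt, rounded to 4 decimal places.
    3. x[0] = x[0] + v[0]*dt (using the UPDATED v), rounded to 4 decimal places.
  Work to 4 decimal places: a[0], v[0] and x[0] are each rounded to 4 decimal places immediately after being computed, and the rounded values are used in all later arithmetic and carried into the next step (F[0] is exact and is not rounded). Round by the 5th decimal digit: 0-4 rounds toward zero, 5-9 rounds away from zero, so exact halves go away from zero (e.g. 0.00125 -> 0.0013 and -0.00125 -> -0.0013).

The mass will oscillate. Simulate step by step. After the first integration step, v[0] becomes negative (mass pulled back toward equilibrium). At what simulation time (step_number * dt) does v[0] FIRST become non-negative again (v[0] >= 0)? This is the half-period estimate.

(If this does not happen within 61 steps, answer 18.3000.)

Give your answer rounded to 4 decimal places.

Answer: 2.4000

Derivation:
Step 0: x=[3.8000] v=[0.0000]
Step 1: x=[3.5669] v=[-0.7770]
Step 2: x=[3.1395] v=[-1.4246]
Step 3: x=[2.5890] v=[-1.8350]
Step 4: x=[2.0070] v=[-1.9399]
Step 5: x=[1.4905] v=[-1.7218]
Step 6: x=[1.1254] v=[-1.2170]
Step 7: x=[0.9725] v=[-0.5096]
Step 8: x=[1.0573] v=[0.2827]
First v>=0 after going negative at step 8, time=2.4000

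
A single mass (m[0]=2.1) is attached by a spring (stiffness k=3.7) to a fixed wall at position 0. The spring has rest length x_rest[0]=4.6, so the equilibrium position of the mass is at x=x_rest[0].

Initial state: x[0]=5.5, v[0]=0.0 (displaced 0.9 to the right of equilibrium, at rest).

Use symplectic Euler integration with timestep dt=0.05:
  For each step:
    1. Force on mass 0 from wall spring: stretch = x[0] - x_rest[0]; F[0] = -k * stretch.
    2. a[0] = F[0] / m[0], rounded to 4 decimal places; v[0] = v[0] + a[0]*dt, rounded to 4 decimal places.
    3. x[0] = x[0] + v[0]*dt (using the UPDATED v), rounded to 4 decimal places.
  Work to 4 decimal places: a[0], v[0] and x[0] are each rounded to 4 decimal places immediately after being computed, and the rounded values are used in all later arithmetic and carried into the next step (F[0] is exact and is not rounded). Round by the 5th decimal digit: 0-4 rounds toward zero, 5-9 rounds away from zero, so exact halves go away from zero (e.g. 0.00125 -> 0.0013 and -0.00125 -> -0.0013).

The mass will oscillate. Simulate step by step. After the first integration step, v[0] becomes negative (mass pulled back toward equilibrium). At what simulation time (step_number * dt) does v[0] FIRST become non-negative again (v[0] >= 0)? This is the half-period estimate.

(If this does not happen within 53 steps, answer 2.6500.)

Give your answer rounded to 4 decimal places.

Answer: 2.4000

Derivation:
Step 0: x=[5.5000] v=[0.0000]
Step 1: x=[5.4960] v=[-0.0793]
Step 2: x=[5.4881] v=[-0.1582]
Step 3: x=[5.4763] v=[-0.2364]
Step 4: x=[5.4606] v=[-0.3136]
Step 5: x=[5.4411] v=[-0.3894]
Step 6: x=[5.4179] v=[-0.4635]
Step 7: x=[5.3911] v=[-0.5356]
Step 8: x=[5.3608] v=[-0.6053]
Step 9: x=[5.3272] v=[-0.6723]
Step 10: x=[5.2904] v=[-0.7364]
Step 11: x=[5.2505] v=[-0.7972]
Step 12: x=[5.2078] v=[-0.8545]
Step 13: x=[5.1624] v=[-0.9080]
Step 14: x=[5.1145] v=[-0.9575]
Step 15: x=[5.0644] v=[-1.0028]
Step 16: x=[5.0122] v=[-1.0437]
Step 17: x=[4.9582] v=[-1.0800]
Step 18: x=[4.9026] v=[-1.1116]
Step 19: x=[4.8457] v=[-1.1383]
Step 20: x=[4.7877] v=[-1.1599]
Step 21: x=[4.7289] v=[-1.1764]
Step 22: x=[4.6695] v=[-1.1878]
Step 23: x=[4.6098] v=[-1.1939]
Step 24: x=[4.5501] v=[-1.1948]
Step 25: x=[4.4906] v=[-1.1904]
Step 26: x=[4.4316] v=[-1.1808]
Step 27: x=[4.3733] v=[-1.1660]
Step 28: x=[4.3160] v=[-1.1460]
Step 29: x=[4.2600] v=[-1.1210]
Step 30: x=[4.2054] v=[-1.0911]
Step 31: x=[4.1526] v=[-1.0563]
Step 32: x=[4.1018] v=[-1.0169]
Step 33: x=[4.0532] v=[-0.9730]
Step 34: x=[4.0070] v=[-0.9248]
Step 35: x=[3.9634] v=[-0.8726]
Step 36: x=[3.9226] v=[-0.8165]
Step 37: x=[3.8848] v=[-0.7568]
Step 38: x=[3.8501] v=[-0.6938]
Step 39: x=[3.8187] v=[-0.6277]
Step 40: x=[3.7908] v=[-0.5589]
Step 41: x=[3.7664] v=[-0.4876]
Step 42: x=[3.7457] v=[-0.4142]
Step 43: x=[3.7288] v=[-0.3389]
Step 44: x=[3.7157] v=[-0.2622]
Step 45: x=[3.7065] v=[-0.1843]
Step 46: x=[3.7012] v=[-0.1056]
Step 47: x=[3.6999] v=[-0.0264]
Step 48: x=[3.7025] v=[0.0529]
First v>=0 after going negative at step 48, time=2.4000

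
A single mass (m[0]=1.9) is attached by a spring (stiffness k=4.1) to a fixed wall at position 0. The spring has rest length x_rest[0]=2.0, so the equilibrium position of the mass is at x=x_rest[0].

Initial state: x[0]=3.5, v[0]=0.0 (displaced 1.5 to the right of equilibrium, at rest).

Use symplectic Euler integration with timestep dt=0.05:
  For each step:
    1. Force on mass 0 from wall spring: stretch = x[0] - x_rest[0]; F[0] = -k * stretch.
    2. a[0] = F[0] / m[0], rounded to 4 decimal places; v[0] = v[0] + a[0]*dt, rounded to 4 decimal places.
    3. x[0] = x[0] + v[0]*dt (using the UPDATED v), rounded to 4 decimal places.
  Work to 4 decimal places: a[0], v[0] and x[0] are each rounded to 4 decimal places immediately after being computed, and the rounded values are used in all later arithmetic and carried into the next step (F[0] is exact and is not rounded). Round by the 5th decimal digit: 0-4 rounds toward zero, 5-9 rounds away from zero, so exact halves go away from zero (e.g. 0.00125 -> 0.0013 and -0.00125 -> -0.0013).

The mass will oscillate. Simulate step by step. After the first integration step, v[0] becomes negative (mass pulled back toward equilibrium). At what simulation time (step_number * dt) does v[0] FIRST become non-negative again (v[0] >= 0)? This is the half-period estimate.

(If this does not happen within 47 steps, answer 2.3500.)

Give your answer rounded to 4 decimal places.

Step 0: x=[3.5000] v=[0.0000]
Step 1: x=[3.4919] v=[-0.1618]
Step 2: x=[3.4758] v=[-0.3228]
Step 3: x=[3.4517] v=[-0.4820]
Step 4: x=[3.4198] v=[-0.6386]
Step 5: x=[3.3802] v=[-0.7918]
Step 6: x=[3.3332] v=[-0.9407]
Step 7: x=[3.2790] v=[-1.0845]
Step 8: x=[3.2179] v=[-1.2225]
Step 9: x=[3.1502] v=[-1.3539]
Step 10: x=[3.0763] v=[-1.4780]
Step 11: x=[2.9966] v=[-1.5941]
Step 12: x=[2.9115] v=[-1.7016]
Step 13: x=[2.8215] v=[-1.7999]
Step 14: x=[2.7271] v=[-1.8885]
Step 15: x=[2.6288] v=[-1.9670]
Step 16: x=[2.5271] v=[-2.0348]
Step 17: x=[2.4225] v=[-2.0917]
Step 18: x=[2.3156] v=[-2.1373]
Step 19: x=[2.2070] v=[-2.1714]
Step 20: x=[2.0973] v=[-2.1937]
Step 21: x=[1.9871] v=[-2.2042]
Step 22: x=[1.8770] v=[-2.2028]
Step 23: x=[1.7675] v=[-2.1895]
Step 24: x=[1.6593] v=[-2.1644]
Step 25: x=[1.5529] v=[-2.1276]
Step 26: x=[1.4489] v=[-2.0794]
Step 27: x=[1.3479] v=[-2.0199]
Step 28: x=[1.2504] v=[-1.9495]
Step 29: x=[1.1570] v=[-1.8686]
Step 30: x=[1.0681] v=[-1.7776]
Step 31: x=[0.9842] v=[-1.6771]
Step 32: x=[0.9058] v=[-1.5675]
Step 33: x=[0.8333] v=[-1.4494]
Step 34: x=[0.7671] v=[-1.3235]
Step 35: x=[0.7076] v=[-1.1905]
Step 36: x=[0.6550] v=[-1.0511]
Step 37: x=[0.6097] v=[-0.9060]
Step 38: x=[0.5719] v=[-0.7560]
Step 39: x=[0.5418] v=[-0.6019]
Step 40: x=[0.5196] v=[-0.4446]
Step 41: x=[0.5054] v=[-0.2849]
Step 42: x=[0.4992] v=[-0.1236]
Step 43: x=[0.5011] v=[0.0383]
First v>=0 after going negative at step 43, time=2.1500

Answer: 2.1500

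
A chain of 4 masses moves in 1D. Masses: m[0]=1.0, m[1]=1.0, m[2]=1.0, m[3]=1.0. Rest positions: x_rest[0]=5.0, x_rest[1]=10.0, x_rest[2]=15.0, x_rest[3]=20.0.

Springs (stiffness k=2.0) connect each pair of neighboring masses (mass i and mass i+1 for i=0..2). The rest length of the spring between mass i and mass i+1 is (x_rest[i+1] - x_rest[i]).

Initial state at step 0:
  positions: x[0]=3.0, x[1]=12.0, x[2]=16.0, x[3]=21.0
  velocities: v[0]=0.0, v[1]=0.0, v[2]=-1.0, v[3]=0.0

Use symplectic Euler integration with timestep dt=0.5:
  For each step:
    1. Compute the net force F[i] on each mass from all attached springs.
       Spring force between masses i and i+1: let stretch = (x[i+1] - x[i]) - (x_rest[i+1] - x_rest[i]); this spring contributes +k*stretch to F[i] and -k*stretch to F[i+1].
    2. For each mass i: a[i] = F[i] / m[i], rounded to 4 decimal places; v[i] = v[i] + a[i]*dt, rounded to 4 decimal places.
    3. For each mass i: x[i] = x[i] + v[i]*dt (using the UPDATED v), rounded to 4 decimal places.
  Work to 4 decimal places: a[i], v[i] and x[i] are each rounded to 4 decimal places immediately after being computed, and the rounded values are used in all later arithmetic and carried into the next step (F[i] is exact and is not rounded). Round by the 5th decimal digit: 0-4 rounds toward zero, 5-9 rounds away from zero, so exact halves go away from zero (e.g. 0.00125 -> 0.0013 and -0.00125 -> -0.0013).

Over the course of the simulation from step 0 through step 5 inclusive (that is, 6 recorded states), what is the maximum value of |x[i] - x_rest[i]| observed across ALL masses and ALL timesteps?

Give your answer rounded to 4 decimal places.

Step 0: x=[3.0000 12.0000 16.0000 21.0000] v=[0.0000 0.0000 -1.0000 0.0000]
Step 1: x=[5.0000 9.5000 16.0000 21.0000] v=[4.0000 -5.0000 0.0000 0.0000]
Step 2: x=[6.7500 8.0000 15.2500 21.0000] v=[3.5000 -3.0000 -1.5000 0.0000]
Step 3: x=[6.6250 9.5000 13.7500 20.6250] v=[-0.2500 3.0000 -3.0000 -0.7500]
Step 4: x=[5.4375 11.6875 13.5625 19.3125] v=[-2.3750 4.3750 -0.3750 -2.6250]
Step 5: x=[4.8750 11.6875 15.3125 17.6250] v=[-1.1250 0.0000 3.5000 -3.3750]
Max displacement = 2.3750

Answer: 2.3750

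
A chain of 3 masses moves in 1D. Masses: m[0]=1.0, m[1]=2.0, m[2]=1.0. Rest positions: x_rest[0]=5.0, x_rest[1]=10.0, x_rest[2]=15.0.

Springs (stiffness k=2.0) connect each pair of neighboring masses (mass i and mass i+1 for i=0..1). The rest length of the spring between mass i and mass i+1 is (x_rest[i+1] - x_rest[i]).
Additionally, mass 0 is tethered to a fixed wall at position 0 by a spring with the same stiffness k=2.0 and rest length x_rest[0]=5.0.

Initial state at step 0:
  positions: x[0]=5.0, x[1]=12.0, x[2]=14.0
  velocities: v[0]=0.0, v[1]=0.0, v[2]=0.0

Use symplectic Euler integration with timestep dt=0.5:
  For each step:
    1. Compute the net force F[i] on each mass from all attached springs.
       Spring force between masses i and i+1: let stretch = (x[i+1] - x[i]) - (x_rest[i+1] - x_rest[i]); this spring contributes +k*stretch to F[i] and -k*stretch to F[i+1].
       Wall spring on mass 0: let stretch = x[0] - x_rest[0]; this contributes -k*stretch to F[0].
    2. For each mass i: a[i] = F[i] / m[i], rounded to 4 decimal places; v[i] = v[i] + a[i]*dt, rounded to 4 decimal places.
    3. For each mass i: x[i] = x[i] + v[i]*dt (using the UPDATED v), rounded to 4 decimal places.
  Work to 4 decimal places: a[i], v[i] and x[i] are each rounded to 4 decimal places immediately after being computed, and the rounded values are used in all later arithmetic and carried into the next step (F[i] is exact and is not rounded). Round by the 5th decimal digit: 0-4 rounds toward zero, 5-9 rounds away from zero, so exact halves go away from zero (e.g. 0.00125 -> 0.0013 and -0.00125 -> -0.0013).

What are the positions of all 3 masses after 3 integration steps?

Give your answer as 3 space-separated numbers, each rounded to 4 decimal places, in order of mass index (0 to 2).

Answer: 5.1250 9.3750 17.4375

Derivation:
Step 0: x=[5.0000 12.0000 14.0000] v=[0.0000 0.0000 0.0000]
Step 1: x=[6.0000 10.7500 15.5000] v=[2.0000 -2.5000 3.0000]
Step 2: x=[6.3750 9.5000 17.1250] v=[0.7500 -2.5000 3.2500]
Step 3: x=[5.1250 9.3750 17.4375] v=[-2.5000 -0.2500 0.6250]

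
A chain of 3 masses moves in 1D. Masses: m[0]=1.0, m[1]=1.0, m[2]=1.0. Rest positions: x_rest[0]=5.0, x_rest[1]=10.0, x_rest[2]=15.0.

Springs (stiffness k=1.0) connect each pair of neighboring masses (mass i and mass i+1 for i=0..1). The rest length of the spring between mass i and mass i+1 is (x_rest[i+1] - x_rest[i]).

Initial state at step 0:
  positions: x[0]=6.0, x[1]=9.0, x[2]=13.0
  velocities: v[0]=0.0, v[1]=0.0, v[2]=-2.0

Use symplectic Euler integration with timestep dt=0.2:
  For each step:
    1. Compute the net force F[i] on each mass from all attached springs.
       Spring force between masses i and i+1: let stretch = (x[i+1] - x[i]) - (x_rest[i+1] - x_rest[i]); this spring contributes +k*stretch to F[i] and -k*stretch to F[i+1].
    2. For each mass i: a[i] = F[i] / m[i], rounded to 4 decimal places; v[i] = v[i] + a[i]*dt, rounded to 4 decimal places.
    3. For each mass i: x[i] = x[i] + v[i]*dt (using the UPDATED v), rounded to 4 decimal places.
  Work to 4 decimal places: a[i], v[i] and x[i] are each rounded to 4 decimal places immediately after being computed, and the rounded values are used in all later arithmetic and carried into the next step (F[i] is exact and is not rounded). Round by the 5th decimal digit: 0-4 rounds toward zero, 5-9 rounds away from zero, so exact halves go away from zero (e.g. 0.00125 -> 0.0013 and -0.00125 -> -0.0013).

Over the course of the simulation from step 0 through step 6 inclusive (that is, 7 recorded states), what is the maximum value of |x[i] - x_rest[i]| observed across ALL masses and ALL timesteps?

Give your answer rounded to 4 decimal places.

Step 0: x=[6.0000 9.0000 13.0000] v=[0.0000 0.0000 -2.0000]
Step 1: x=[5.9200 9.0400 12.6400] v=[-0.4000 0.2000 -1.8000]
Step 2: x=[5.7648 9.0992 12.3360] v=[-0.7760 0.2960 -1.5200]
Step 3: x=[5.5430 9.1545 12.1025] v=[-1.1091 0.2765 -1.1674]
Step 4: x=[5.2656 9.1833 11.9511] v=[-1.3868 0.1438 -0.7570]
Step 5: x=[4.9449 9.1661 11.8890] v=[-1.6033 -0.0862 -0.3106]
Step 6: x=[4.5931 9.0889 11.9180] v=[-1.7591 -0.3859 0.1448]
Max displacement = 3.1110

Answer: 3.1110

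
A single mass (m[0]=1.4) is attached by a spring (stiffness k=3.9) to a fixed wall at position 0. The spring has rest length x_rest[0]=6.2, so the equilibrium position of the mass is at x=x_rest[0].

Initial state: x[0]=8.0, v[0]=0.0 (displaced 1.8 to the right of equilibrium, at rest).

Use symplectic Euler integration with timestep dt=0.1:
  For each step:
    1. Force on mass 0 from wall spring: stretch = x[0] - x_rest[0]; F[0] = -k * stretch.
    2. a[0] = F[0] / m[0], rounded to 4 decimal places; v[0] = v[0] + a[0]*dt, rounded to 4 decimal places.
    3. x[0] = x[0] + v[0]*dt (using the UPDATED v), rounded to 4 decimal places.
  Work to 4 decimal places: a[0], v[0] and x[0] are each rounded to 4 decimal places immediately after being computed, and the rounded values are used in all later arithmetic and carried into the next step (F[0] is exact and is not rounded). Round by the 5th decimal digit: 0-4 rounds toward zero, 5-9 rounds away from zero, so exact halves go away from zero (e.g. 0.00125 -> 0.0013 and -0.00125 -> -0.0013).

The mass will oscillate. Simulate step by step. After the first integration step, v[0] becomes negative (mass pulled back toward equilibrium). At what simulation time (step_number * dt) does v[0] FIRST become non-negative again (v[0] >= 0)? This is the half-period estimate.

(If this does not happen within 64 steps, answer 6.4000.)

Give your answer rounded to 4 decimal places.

Step 0: x=[8.0000] v=[0.0000]
Step 1: x=[7.9499] v=[-0.5014]
Step 2: x=[7.8510] v=[-0.9889]
Step 3: x=[7.7061] v=[-1.4488]
Step 4: x=[7.5193] v=[-1.8684]
Step 5: x=[7.2957] v=[-2.2359]
Step 6: x=[7.0416] v=[-2.5411]
Step 7: x=[6.7640] v=[-2.7756]
Step 8: x=[6.4707] v=[-2.9327]
Step 9: x=[6.1699] v=[-3.0081]
Step 10: x=[5.8699] v=[-2.9997]
Step 11: x=[5.5791] v=[-2.9077]
Step 12: x=[5.3056] v=[-2.7347]
Step 13: x=[5.0570] v=[-2.4856]
Step 14: x=[4.8403] v=[-2.1672]
Step 15: x=[4.6615] v=[-1.7884]
Step 16: x=[4.5255] v=[-1.3598]
Step 17: x=[4.4362] v=[-0.8933]
Step 18: x=[4.3960] v=[-0.4020]
Step 19: x=[4.4061] v=[0.1005]
First v>=0 after going negative at step 19, time=1.9000

Answer: 1.9000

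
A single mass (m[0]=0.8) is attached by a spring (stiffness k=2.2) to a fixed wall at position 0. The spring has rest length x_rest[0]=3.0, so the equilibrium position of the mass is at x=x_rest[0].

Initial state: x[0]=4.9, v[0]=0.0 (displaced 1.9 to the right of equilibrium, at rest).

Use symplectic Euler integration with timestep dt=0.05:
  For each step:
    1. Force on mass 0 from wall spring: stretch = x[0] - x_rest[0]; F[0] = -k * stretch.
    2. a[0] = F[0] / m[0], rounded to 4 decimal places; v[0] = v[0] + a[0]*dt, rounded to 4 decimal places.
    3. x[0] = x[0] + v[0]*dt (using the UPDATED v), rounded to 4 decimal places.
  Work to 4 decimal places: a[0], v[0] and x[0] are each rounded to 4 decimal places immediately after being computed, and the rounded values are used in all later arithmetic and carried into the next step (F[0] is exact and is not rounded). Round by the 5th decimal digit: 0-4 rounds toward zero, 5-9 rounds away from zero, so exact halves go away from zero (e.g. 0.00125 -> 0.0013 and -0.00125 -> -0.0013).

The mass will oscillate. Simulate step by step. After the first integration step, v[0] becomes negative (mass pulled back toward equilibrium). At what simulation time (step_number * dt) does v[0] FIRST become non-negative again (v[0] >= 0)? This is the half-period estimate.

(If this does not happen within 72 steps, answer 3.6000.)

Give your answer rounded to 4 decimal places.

Step 0: x=[4.9000] v=[0.0000]
Step 1: x=[4.8869] v=[-0.2613]
Step 2: x=[4.8609] v=[-0.5208]
Step 3: x=[4.8221] v=[-0.7767]
Step 4: x=[4.7707] v=[-1.0272]
Step 5: x=[4.7072] v=[-1.2707]
Step 6: x=[4.6319] v=[-1.5054]
Step 7: x=[4.5454] v=[-1.7298]
Step 8: x=[4.4483] v=[-1.9423]
Step 9: x=[4.3412] v=[-2.1414]
Step 10: x=[4.2249] v=[-2.3258]
Step 11: x=[4.1002] v=[-2.4942]
Step 12: x=[3.9679] v=[-2.6455]
Step 13: x=[3.8290] v=[-2.7786]
Step 14: x=[3.6844] v=[-2.8926]
Step 15: x=[3.5351] v=[-2.9867]
Step 16: x=[3.3821] v=[-3.0603]
Step 17: x=[3.2265] v=[-3.1128]
Step 18: x=[3.0693] v=[-3.1439]
Step 19: x=[2.9116] v=[-3.1534]
Step 20: x=[2.7545] v=[-3.1412]
Step 21: x=[2.5991] v=[-3.1074]
Step 22: x=[2.4465] v=[-3.0523]
Step 23: x=[2.2977] v=[-2.9762]
Step 24: x=[2.1537] v=[-2.8796]
Step 25: x=[2.0155] v=[-2.7632]
Step 26: x=[1.8841] v=[-2.6278]
Step 27: x=[1.7604] v=[-2.4744]
Step 28: x=[1.6452] v=[-2.3040]
Step 29: x=[1.5393] v=[-2.1177]
Step 30: x=[1.4435] v=[-1.9169]
Step 31: x=[1.3584] v=[-1.7029]
Step 32: x=[1.2845] v=[-1.4772]
Step 33: x=[1.2224] v=[-1.2413]
Step 34: x=[1.1726] v=[-0.9969]
Step 35: x=[1.1353] v=[-0.7456]
Step 36: x=[1.1108] v=[-0.4892]
Step 37: x=[1.0993] v=[-0.2294]
Step 38: x=[1.1009] v=[0.0319]
First v>=0 after going negative at step 38, time=1.9000

Answer: 1.9000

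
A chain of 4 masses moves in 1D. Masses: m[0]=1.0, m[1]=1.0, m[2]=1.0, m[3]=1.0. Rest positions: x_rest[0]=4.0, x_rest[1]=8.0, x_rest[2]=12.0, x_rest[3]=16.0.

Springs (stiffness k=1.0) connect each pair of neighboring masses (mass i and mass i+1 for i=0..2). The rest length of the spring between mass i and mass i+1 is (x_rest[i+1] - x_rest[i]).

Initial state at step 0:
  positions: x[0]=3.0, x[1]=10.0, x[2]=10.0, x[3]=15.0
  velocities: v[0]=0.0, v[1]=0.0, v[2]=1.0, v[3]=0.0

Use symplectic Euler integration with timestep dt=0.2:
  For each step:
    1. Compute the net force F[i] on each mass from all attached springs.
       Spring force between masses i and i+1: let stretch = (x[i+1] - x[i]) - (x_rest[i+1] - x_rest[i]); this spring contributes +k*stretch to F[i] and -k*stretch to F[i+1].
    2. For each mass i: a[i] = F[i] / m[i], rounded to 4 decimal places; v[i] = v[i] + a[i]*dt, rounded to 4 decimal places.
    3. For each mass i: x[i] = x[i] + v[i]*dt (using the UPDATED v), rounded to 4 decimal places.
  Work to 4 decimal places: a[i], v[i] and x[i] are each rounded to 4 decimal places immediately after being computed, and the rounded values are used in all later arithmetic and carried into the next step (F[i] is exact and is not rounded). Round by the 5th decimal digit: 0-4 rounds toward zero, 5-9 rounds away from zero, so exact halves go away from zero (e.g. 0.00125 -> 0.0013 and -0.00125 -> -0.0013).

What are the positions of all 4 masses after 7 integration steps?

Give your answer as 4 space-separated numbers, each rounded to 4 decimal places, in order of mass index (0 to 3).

Answer: 4.7655 6.0319 13.4603 15.1422

Derivation:
Step 0: x=[3.0000 10.0000 10.0000 15.0000] v=[0.0000 0.0000 1.0000 0.0000]
Step 1: x=[3.1200 9.7200 10.4000 14.9600] v=[0.6000 -1.4000 2.0000 -0.2000]
Step 2: x=[3.3440 9.2032 10.9552 14.8976] v=[1.1200 -2.5840 2.7760 -0.3120]
Step 3: x=[3.6424 8.5221 11.5980 14.8375] v=[1.4918 -3.4054 3.2141 -0.3005]
Step 4: x=[3.9759 7.7689 12.2474 14.8078] v=[1.6677 -3.7662 3.2468 -0.1484]
Step 5: x=[4.3012 7.0431 12.8200 14.8357] v=[1.6263 -3.6291 2.8632 0.1395]
Step 6: x=[4.5761 6.4387 13.2422 14.9430] v=[1.3747 -3.0221 2.1110 0.5364]
Step 7: x=[4.7655 6.0319 13.4603 15.1422] v=[0.9472 -2.0339 1.0905 0.9962]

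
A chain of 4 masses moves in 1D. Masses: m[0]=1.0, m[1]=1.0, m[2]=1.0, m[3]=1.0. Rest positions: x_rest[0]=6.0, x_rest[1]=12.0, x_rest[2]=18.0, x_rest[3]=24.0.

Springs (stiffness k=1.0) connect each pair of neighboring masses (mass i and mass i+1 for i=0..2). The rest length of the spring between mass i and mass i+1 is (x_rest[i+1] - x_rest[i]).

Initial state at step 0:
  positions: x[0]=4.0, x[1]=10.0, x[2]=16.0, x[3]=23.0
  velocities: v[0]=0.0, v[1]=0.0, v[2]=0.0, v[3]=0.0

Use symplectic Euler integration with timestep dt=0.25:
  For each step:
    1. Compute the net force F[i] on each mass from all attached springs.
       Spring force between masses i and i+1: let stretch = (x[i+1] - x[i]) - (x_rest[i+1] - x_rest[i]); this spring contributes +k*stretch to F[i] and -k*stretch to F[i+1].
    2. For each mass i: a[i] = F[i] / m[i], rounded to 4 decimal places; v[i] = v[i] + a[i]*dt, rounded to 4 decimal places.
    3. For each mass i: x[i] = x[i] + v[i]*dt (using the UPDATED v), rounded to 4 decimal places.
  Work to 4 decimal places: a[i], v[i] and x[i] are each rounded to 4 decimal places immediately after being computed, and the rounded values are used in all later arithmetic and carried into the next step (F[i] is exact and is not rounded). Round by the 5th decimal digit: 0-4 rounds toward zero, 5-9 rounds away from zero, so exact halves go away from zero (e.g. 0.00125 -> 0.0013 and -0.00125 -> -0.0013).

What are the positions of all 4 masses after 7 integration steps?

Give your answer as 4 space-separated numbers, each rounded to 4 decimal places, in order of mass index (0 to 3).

Step 0: x=[4.0000 10.0000 16.0000 23.0000] v=[0.0000 0.0000 0.0000 0.0000]
Step 1: x=[4.0000 10.0000 16.0625 22.9375] v=[0.0000 0.0000 0.2500 -0.2500]
Step 2: x=[4.0000 10.0039 16.1758 22.8203] v=[0.0000 0.0156 0.4531 -0.4688]
Step 3: x=[4.0003 10.0183 16.3186 22.6628] v=[0.0010 0.0576 0.5713 -0.6299]
Step 4: x=[4.0017 10.0504 16.4642 22.4838] v=[0.0055 0.1282 0.5823 -0.7160]
Step 5: x=[4.0061 10.1053 16.5852 22.3036] v=[0.0177 0.2195 0.4838 -0.7209]
Step 6: x=[4.0167 10.1840 16.6586 22.1410] v=[0.0425 0.3147 0.2934 -0.6505]
Step 7: x=[4.0378 10.2819 16.6700 22.0107] v=[0.0843 0.3915 0.0454 -0.5211]

Answer: 4.0378 10.2819 16.6700 22.0107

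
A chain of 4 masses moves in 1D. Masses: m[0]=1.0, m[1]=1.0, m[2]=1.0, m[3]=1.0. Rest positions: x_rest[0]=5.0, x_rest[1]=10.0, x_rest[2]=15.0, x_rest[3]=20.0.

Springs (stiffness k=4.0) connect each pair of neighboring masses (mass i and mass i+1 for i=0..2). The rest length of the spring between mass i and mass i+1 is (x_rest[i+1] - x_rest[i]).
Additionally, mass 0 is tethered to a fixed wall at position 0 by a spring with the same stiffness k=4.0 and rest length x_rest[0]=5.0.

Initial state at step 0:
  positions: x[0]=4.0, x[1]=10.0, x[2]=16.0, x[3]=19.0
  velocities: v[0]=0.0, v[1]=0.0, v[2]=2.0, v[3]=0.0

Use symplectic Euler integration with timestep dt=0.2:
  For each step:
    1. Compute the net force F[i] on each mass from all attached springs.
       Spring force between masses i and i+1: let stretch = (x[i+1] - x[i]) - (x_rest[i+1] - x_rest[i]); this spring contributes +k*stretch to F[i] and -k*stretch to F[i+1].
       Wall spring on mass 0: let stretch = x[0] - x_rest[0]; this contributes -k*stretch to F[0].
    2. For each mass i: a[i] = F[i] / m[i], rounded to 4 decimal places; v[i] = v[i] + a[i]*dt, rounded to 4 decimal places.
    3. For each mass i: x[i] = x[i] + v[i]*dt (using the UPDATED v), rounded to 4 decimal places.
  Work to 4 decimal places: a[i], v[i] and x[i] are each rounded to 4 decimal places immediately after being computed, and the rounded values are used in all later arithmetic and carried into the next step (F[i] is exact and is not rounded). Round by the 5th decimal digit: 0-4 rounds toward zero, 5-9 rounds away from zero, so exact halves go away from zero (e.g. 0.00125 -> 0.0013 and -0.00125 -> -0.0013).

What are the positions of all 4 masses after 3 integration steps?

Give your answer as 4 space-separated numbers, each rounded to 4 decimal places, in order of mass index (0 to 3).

Step 0: x=[4.0000 10.0000 16.0000 19.0000] v=[0.0000 0.0000 2.0000 0.0000]
Step 1: x=[4.3200 10.0000 15.9200 19.3200] v=[1.6000 0.0000 -0.4000 1.6000]
Step 2: x=[4.8576 10.0384 15.4368 19.8960] v=[2.6880 0.1920 -2.4160 2.8800]
Step 3: x=[5.4469 10.1116 14.8033 20.5585] v=[2.9466 0.3661 -3.1674 3.3126]

Answer: 5.4469 10.1116 14.8033 20.5585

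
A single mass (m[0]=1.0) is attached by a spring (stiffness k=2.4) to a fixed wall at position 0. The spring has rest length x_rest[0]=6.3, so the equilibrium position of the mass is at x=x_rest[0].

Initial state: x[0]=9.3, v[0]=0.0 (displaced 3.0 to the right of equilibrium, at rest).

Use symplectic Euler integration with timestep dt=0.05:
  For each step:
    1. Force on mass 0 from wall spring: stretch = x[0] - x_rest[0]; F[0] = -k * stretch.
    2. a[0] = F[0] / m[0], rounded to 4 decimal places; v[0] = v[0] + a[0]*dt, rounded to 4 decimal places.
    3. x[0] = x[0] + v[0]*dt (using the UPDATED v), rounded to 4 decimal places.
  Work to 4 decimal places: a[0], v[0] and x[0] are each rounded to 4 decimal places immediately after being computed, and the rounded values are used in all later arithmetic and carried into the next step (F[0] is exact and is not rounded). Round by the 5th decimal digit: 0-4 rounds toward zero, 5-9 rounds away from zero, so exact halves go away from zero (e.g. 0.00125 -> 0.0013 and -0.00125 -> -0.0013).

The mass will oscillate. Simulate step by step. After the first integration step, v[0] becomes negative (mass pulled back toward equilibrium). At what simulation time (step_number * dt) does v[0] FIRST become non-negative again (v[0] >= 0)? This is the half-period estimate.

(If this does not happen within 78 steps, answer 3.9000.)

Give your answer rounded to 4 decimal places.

Answer: 2.0500

Derivation:
Step 0: x=[9.3000] v=[0.0000]
Step 1: x=[9.2820] v=[-0.3600]
Step 2: x=[9.2461] v=[-0.7178]
Step 3: x=[9.1925] v=[-1.0713]
Step 4: x=[9.1216] v=[-1.4184]
Step 5: x=[9.0338] v=[-1.7570]
Step 6: x=[8.9295] v=[-2.0851]
Step 7: x=[8.8095] v=[-2.4006]
Step 8: x=[8.6744] v=[-2.7017]
Step 9: x=[8.5251] v=[-2.9866]
Step 10: x=[8.3624] v=[-3.2536]
Step 11: x=[8.1873] v=[-3.5011]
Step 12: x=[8.0009] v=[-3.7276]
Step 13: x=[7.8043] v=[-3.9317]
Step 14: x=[7.5987] v=[-4.1122]
Step 15: x=[7.3853] v=[-4.2680]
Step 16: x=[7.1654] v=[-4.3982]
Step 17: x=[6.9403] v=[-4.5021]
Step 18: x=[6.7114] v=[-4.5789]
Step 19: x=[6.4800] v=[-4.6283]
Step 20: x=[6.2475] v=[-4.6499]
Step 21: x=[6.0153] v=[-4.6436]
Step 22: x=[5.7848] v=[-4.6094]
Step 23: x=[5.5574] v=[-4.5476]
Step 24: x=[5.3345] v=[-4.4585]
Step 25: x=[5.1174] v=[-4.3426]
Step 26: x=[4.9074] v=[-4.2007]
Step 27: x=[4.7057] v=[-4.0336]
Step 28: x=[4.5136] v=[-3.8423]
Step 29: x=[4.3322] v=[-3.6279]
Step 30: x=[4.1626] v=[-3.3918]
Step 31: x=[4.0058] v=[-3.1353]
Step 32: x=[3.8628] v=[-2.8600]
Step 33: x=[3.7344] v=[-2.5675]
Step 34: x=[3.6214] v=[-2.2596]
Step 35: x=[3.5245] v=[-1.9382]
Step 36: x=[3.4442] v=[-1.6051]
Step 37: x=[3.3811] v=[-1.2624]
Step 38: x=[3.3355] v=[-0.9121]
Step 39: x=[3.3077] v=[-0.5564]
Step 40: x=[3.2978] v=[-0.1973]
Step 41: x=[3.3060] v=[0.1630]
First v>=0 after going negative at step 41, time=2.0500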